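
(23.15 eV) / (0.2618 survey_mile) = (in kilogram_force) 8.977e-22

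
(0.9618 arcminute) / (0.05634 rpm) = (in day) 5.488e-07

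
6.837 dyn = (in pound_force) 1.537e-05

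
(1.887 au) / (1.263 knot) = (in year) 1.378e+04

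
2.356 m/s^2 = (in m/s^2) 2.356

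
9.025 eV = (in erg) 1.446e-11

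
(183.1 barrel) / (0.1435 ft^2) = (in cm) 2.184e+05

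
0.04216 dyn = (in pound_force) 9.478e-08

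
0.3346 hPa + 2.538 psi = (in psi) 2.543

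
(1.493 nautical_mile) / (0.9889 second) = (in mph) 6255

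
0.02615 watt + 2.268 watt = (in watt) 2.294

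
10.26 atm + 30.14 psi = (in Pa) 1.247e+06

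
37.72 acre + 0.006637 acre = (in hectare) 15.27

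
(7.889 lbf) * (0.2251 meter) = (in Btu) 0.007487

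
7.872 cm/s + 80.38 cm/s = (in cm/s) 88.25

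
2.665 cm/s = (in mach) 7.827e-05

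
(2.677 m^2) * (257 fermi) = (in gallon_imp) 1.513e-10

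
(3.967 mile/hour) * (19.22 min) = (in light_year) 2.162e-13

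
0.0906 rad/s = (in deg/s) 5.191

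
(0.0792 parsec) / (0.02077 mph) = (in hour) 7.311e+13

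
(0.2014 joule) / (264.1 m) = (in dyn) 76.26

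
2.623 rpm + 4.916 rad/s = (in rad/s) 5.191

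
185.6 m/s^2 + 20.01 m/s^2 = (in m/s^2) 205.6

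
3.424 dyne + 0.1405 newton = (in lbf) 0.03159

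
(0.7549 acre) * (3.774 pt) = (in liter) 4067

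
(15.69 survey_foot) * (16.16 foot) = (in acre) 0.005821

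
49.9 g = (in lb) 0.11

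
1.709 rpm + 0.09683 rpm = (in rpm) 1.806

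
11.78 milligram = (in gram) 0.01178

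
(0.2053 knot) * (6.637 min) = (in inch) 1656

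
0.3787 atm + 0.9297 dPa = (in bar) 0.3837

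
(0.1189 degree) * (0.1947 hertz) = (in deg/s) 0.02315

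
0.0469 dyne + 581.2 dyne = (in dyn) 581.2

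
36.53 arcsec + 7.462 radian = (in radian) 7.462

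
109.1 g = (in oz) 3.848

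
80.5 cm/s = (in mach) 0.002364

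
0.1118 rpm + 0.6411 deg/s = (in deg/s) 1.312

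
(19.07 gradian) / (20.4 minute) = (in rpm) 0.002337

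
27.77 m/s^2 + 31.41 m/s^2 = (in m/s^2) 59.18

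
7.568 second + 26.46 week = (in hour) 4445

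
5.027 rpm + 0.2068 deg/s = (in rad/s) 0.53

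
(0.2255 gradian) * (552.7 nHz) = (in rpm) 1.87e-08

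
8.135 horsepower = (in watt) 6066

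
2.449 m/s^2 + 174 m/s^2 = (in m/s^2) 176.4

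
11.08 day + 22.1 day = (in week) 4.74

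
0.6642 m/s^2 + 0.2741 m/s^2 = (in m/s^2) 0.9383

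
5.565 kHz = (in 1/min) 3.339e+05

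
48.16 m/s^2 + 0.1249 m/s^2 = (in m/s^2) 48.28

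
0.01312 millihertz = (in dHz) 0.0001312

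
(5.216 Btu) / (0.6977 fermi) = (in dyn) 7.888e+23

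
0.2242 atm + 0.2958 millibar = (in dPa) 2.275e+05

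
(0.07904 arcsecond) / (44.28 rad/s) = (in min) 1.442e-10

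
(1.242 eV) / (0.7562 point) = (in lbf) 1.677e-16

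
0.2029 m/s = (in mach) 0.0005959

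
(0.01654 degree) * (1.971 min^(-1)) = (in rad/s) 9.483e-06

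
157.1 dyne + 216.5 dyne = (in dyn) 373.6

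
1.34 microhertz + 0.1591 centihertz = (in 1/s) 0.001592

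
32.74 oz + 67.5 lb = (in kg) 31.55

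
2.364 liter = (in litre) 2.364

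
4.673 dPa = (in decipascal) 4.673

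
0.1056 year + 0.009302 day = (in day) 38.55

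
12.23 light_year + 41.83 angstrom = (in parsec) 3.75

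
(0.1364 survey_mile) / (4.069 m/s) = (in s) 53.95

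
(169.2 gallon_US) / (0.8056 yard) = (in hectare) 8.695e-05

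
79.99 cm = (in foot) 2.624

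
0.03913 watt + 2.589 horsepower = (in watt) 1931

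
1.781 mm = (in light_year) 1.883e-19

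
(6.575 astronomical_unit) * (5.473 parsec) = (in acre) 4.105e+25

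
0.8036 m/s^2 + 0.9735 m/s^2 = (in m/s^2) 1.777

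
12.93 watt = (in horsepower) 0.01734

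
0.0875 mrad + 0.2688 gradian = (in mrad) 4.31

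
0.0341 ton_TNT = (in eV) 8.905e+26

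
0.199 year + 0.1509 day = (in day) 72.79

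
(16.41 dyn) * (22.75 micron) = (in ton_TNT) 8.923e-19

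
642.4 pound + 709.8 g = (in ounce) 1.03e+04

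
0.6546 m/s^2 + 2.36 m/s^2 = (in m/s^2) 3.015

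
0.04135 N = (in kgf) 0.004217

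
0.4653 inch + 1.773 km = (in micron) 1.773e+09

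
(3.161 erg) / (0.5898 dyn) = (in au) 3.583e-13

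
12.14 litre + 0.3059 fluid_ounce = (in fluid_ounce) 410.8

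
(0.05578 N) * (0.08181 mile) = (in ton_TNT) 1.755e-09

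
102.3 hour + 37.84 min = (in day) 4.289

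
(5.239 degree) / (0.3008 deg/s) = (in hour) 0.004838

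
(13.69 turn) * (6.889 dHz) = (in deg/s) 3395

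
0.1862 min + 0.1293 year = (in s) 4.078e+06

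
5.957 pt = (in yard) 0.002298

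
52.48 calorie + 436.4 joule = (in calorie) 156.8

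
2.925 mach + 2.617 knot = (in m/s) 997.3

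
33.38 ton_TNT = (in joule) 1.397e+11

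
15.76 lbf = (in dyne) 7.01e+06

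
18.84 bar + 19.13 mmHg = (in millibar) 1.887e+04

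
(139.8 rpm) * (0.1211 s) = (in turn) 0.2822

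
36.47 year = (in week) 1902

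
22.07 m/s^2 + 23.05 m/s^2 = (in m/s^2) 45.12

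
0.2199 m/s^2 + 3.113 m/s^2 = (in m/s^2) 3.333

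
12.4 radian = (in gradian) 789.4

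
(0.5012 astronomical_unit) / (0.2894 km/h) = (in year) 2.958e+04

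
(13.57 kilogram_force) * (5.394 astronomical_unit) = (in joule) 1.074e+14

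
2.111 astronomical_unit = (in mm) 3.158e+14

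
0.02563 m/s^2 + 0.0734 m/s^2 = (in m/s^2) 0.09903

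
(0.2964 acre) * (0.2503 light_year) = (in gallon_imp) 6.248e+20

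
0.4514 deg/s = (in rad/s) 0.007878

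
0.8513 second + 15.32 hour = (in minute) 919.2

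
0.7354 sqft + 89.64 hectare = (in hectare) 89.64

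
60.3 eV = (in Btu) 9.157e-21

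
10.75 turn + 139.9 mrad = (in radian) 67.68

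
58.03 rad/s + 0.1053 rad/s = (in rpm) 555.2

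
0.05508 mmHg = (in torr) 0.05508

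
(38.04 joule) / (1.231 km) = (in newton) 0.0309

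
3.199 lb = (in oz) 51.18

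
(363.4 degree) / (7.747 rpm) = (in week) 1.293e-05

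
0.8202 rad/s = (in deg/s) 46.99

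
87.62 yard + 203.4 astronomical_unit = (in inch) 1.198e+15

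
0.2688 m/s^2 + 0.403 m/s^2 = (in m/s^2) 0.6718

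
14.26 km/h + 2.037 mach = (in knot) 1356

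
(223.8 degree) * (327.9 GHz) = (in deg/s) 7.338e+13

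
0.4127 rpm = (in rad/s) 0.04322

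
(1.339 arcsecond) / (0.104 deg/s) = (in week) 5.913e-09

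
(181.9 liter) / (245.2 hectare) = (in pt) 0.0002103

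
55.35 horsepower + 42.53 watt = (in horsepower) 55.41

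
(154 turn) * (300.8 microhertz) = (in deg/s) 16.68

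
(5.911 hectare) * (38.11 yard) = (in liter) 2.06e+09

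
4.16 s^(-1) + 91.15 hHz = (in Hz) 9119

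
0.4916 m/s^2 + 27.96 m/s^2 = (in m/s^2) 28.45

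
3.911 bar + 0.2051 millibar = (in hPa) 3911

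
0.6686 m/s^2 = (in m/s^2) 0.6686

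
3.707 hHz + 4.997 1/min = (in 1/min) 2.225e+04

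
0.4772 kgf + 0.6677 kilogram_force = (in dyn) 1.123e+06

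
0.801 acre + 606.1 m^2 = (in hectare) 0.3848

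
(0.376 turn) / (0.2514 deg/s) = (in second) 538.4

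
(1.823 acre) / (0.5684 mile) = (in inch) 317.5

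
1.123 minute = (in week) 0.0001114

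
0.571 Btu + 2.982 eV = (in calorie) 144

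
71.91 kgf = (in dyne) 7.052e+07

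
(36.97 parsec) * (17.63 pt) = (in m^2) 7.095e+15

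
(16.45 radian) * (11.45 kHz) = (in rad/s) 1.884e+05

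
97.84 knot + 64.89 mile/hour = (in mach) 0.233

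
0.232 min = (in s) 13.92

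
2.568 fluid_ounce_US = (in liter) 0.07594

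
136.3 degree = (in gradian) 151.4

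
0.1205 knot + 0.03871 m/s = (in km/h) 0.3625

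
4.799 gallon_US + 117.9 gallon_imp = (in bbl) 3.485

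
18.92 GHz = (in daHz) 1.892e+09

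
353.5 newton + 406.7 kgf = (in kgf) 442.7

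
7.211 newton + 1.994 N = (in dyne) 9.205e+05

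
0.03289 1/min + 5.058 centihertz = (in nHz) 5.113e+07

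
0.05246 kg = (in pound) 0.1157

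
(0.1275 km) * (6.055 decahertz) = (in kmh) 2.779e+04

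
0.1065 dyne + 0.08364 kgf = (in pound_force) 0.1844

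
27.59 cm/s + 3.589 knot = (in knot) 4.125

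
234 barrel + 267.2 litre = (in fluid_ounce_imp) 1.319e+06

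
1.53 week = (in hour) 257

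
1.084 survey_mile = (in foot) 5724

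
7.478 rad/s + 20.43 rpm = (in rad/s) 9.617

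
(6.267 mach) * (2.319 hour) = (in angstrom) 1.781e+17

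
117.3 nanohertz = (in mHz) 0.0001173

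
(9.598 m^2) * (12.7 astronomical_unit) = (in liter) 1.824e+16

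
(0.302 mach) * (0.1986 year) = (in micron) 6.44e+14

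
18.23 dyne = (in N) 0.0001823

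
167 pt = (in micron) 5.891e+04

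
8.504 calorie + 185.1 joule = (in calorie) 52.74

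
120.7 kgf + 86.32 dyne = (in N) 1184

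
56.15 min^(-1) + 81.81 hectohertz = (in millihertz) 8.182e+06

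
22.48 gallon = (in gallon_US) 22.48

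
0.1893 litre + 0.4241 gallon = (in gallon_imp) 0.3948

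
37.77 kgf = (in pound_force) 83.27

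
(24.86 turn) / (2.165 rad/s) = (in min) 1.202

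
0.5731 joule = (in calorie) 0.137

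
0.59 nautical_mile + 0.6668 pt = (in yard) 1195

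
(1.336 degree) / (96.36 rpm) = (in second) 0.002311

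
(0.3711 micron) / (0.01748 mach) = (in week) 1.031e-13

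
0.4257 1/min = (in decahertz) 0.0007095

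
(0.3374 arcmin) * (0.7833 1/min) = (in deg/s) 7.341e-05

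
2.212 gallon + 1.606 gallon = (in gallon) 3.818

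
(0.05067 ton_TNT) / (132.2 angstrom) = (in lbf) 3.605e+15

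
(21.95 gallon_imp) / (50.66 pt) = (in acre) 0.00138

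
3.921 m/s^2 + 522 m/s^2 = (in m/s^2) 525.9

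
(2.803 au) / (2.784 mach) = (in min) 7.372e+06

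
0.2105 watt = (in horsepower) 0.0002823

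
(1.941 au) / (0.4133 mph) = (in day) 1.819e+07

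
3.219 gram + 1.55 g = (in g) 4.769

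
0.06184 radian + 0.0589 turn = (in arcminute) 1485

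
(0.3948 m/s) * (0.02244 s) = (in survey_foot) 0.02907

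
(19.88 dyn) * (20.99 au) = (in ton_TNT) 0.1492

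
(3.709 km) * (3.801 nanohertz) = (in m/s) 1.41e-05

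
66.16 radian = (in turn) 10.53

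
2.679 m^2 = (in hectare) 0.0002679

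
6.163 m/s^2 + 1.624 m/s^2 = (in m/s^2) 7.787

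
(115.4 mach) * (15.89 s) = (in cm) 6.244e+07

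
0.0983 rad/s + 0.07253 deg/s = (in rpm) 0.9508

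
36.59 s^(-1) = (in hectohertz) 0.3659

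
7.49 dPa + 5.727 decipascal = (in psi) 0.0001917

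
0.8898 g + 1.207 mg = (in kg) 0.000891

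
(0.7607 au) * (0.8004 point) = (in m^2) 3.213e+07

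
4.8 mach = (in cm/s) 1.634e+05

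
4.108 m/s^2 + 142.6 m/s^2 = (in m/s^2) 146.7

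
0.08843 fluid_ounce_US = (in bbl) 1.645e-05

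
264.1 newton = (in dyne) 2.641e+07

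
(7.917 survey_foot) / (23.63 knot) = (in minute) 0.003308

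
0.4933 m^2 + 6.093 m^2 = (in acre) 0.001628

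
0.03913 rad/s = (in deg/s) 2.242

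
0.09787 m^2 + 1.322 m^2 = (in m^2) 1.42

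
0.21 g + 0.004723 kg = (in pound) 0.01088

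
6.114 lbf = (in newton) 27.2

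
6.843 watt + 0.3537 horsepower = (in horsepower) 0.3629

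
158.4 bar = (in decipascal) 1.584e+08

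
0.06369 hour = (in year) 7.271e-06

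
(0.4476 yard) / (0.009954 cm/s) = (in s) 4112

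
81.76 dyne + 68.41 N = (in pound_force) 15.38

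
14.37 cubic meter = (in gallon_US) 3796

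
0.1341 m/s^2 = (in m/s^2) 0.1341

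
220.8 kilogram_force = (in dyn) 2.165e+08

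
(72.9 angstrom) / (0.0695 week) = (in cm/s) 1.734e-11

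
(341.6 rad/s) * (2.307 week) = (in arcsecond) 9.831e+13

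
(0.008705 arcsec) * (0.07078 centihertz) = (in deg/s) 1.711e-09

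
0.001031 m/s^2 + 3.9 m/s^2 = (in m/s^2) 3.901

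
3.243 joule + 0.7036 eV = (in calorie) 0.7751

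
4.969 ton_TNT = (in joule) 2.079e+10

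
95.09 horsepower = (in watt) 7.091e+04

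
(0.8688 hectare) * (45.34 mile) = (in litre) 6.339e+11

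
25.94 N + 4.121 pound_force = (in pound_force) 9.953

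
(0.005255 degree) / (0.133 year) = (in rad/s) 2.187e-11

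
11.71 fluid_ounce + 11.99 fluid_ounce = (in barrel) 0.004408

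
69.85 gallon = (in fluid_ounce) 8941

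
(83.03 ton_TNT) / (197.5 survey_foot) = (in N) 5.771e+09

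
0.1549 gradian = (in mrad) 2.433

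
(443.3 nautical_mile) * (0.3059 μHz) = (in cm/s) 25.11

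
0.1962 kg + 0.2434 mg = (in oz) 6.921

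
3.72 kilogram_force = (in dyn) 3.648e+06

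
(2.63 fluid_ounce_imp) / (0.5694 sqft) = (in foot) 0.004635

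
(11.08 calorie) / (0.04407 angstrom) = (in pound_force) 2.365e+12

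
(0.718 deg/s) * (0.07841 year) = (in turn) 4932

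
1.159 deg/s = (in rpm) 0.1932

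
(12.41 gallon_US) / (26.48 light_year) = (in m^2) 1.875e-19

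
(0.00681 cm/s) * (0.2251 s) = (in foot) 5.029e-05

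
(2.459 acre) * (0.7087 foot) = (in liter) 2.15e+06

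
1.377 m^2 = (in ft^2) 14.82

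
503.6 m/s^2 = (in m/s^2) 503.6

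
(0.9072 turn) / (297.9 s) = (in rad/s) 0.01913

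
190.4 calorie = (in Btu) 0.7551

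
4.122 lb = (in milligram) 1.87e+06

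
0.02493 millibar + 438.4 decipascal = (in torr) 0.3475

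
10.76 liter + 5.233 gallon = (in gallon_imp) 6.724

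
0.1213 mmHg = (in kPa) 0.01617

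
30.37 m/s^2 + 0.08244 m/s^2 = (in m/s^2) 30.45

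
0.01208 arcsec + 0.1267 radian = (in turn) 0.02016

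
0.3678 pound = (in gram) 166.8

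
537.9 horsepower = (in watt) 4.011e+05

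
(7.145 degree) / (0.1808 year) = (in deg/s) 1.253e-06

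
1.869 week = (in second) 1.13e+06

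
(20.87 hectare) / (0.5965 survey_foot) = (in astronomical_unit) 7.673e-06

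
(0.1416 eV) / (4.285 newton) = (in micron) 5.294e-15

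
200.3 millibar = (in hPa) 200.3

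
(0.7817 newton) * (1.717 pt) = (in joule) 0.0004735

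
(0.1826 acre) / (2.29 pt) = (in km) 914.7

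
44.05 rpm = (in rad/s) 4.613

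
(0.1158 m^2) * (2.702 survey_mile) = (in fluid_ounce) 1.703e+07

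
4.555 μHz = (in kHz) 4.555e-09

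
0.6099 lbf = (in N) 2.713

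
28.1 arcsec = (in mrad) 0.1362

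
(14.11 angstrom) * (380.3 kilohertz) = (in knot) 0.001043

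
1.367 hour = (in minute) 82.02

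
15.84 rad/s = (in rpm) 151.3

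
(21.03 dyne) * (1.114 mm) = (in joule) 2.343e-07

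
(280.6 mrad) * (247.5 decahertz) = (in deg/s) 3.979e+04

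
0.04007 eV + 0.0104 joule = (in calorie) 0.002486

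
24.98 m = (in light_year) 2.64e-15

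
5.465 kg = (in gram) 5465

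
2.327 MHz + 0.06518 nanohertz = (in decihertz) 2.327e+07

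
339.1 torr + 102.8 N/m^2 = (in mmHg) 339.9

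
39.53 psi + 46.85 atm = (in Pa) 5.02e+06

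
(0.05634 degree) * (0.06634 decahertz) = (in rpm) 0.006229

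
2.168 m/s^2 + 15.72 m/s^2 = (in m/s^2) 17.89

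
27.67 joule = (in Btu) 0.02623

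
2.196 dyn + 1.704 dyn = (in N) 3.9e-05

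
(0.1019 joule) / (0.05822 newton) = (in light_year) 1.85e-16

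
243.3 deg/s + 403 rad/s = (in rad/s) 407.2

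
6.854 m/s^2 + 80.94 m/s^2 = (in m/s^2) 87.79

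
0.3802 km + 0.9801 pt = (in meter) 380.2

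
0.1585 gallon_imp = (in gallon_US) 0.1904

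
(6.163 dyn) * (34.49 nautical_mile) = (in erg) 3.937e+07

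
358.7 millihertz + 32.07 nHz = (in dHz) 3.587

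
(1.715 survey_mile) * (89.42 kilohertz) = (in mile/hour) 5.521e+08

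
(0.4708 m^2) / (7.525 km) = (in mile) 3.888e-08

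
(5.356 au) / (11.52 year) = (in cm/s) 2.205e+05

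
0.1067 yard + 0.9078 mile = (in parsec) 4.735e-14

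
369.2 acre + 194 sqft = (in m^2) 1.494e+06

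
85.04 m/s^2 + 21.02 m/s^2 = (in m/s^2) 106.1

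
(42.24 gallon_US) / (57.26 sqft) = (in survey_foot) 0.09861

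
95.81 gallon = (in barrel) 2.281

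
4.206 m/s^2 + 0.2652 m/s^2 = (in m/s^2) 4.471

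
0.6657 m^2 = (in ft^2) 7.166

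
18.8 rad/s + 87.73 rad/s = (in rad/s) 106.5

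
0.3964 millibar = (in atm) 0.0003912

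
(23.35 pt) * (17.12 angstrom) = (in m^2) 1.41e-11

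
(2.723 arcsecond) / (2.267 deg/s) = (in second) 0.0003337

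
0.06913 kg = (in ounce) 2.438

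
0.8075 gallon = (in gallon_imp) 0.6724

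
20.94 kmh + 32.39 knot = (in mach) 0.06602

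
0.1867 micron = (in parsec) 6.051e-24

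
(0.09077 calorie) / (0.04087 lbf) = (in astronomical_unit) 1.396e-11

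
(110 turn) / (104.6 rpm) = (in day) 0.0007303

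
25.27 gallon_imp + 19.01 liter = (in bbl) 0.8421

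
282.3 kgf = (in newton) 2768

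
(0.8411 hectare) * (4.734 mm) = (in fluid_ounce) 1.346e+06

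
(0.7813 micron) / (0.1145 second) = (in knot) 1.326e-05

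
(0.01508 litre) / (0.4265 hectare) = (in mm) 3.536e-06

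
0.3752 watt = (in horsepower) 0.0005032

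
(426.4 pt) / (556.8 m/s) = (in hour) 7.504e-08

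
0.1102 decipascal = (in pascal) 0.01102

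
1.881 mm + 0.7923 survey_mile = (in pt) 3.614e+06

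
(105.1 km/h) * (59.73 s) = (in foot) 5721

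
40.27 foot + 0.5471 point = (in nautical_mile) 0.006628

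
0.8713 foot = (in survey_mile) 0.000165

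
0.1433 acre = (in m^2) 579.9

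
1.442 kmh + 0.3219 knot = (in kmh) 2.038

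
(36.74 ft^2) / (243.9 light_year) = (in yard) 1.618e-18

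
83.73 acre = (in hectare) 33.88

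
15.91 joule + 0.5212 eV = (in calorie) 3.803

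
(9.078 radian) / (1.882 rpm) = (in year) 1.461e-06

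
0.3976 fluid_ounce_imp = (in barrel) 7.106e-05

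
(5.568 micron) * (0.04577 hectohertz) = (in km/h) 9.175e-05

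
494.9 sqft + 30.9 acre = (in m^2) 1.251e+05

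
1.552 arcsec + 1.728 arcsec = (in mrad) 0.0159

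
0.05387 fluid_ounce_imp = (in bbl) 9.627e-06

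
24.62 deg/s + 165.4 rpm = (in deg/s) 1017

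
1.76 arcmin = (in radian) 0.000512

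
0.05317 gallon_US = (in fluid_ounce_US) 6.806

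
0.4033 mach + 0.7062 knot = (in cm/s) 1.377e+04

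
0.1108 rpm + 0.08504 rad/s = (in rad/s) 0.09664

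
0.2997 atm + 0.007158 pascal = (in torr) 227.8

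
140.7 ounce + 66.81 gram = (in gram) 4056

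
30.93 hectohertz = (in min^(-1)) 1.856e+05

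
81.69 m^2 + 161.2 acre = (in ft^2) 7.023e+06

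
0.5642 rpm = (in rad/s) 0.05908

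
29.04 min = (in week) 0.002881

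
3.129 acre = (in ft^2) 1.363e+05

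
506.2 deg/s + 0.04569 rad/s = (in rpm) 84.8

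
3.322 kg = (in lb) 7.324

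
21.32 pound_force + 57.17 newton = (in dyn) 1.52e+07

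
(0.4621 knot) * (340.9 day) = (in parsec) 2.269e-10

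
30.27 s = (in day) 0.0003503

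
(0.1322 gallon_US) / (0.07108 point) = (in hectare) 0.001996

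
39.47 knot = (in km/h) 73.1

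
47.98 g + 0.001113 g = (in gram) 47.98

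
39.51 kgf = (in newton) 387.5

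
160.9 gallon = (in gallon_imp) 134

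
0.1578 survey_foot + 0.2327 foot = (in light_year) 1.258e-17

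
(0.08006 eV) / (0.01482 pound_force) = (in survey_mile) 1.209e-22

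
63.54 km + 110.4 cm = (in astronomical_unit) 4.247e-07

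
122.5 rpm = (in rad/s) 12.83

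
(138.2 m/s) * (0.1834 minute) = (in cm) 1.521e+05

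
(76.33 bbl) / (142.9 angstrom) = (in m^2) 8.492e+08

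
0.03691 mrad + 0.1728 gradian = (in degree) 0.1576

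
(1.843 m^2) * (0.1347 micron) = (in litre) 0.0002483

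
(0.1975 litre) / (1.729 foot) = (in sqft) 0.004034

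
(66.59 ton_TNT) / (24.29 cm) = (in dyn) 1.147e+17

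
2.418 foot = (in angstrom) 7.37e+09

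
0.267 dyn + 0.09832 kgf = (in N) 0.9642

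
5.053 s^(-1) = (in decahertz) 0.5053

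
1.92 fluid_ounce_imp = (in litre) 0.05455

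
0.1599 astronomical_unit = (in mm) 2.392e+13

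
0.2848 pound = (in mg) 1.292e+05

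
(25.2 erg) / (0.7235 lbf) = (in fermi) 7.83e+08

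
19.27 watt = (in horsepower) 0.02584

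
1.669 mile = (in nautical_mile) 1.45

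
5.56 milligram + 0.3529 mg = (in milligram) 5.913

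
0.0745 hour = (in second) 268.2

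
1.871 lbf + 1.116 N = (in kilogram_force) 0.9625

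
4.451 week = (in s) 2.692e+06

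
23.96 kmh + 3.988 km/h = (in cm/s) 776.3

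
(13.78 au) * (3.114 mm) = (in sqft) 6.91e+10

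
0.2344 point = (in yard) 9.043e-05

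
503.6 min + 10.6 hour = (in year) 0.002168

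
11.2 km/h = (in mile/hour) 6.959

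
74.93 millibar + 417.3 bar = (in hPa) 4.174e+05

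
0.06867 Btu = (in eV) 4.522e+20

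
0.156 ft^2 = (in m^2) 0.01449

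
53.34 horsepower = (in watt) 3.978e+04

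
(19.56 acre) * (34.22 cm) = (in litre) 2.709e+07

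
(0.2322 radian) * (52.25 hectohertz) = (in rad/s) 1213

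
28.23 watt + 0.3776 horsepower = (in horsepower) 0.4155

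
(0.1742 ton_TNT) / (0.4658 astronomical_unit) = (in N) 0.01046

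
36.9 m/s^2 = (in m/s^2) 36.9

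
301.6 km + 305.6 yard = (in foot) 9.904e+05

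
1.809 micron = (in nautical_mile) 9.768e-10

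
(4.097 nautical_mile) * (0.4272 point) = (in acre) 0.0002826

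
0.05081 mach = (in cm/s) 1730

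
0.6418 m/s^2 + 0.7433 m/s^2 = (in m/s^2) 1.385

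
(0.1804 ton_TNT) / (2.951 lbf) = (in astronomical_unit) 0.0003844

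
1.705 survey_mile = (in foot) 9002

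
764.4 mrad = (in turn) 0.1217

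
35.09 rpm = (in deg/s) 210.5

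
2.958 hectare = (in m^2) 2.958e+04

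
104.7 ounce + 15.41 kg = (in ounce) 648.3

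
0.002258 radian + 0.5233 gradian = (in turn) 0.001668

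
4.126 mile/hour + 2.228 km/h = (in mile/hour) 5.51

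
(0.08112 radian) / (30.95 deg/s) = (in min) 0.002503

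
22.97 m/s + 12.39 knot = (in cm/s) 2934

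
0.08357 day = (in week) 0.01194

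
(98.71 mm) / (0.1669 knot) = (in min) 0.01916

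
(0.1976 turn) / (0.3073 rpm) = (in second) 38.58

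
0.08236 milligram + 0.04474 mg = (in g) 0.0001271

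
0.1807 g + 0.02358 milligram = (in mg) 180.7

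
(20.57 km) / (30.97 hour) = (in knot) 0.3586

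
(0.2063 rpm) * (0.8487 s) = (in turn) 0.002918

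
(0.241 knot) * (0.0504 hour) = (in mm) 2.25e+04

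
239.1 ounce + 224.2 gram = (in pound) 15.44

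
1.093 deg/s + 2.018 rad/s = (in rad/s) 2.037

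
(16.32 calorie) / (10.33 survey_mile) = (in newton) 0.004107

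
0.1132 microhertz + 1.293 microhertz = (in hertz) 1.406e-06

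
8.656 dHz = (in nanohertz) 8.656e+08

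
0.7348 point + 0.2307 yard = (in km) 0.0002112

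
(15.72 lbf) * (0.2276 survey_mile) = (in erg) 2.561e+11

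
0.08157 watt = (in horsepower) 0.0001094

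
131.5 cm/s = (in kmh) 4.734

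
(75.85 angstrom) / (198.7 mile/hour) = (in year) 2.708e-18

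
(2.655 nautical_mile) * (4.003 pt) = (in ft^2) 74.74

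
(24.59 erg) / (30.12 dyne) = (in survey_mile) 5.073e-06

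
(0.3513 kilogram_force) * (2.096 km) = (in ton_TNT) 1.726e-06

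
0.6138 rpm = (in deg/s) 3.683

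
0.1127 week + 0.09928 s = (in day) 0.7889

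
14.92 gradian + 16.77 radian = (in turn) 2.706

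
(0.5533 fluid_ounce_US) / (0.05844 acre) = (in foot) 2.27e-07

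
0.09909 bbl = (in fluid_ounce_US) 532.7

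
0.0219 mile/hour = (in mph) 0.0219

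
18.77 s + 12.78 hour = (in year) 0.001459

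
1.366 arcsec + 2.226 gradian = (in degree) 2.004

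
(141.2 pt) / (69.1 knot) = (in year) 4.443e-11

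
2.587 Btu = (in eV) 1.704e+22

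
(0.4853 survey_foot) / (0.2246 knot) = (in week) 2.117e-06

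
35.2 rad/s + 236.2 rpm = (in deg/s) 3434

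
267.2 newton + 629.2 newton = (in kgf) 91.41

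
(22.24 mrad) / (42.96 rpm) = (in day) 5.722e-08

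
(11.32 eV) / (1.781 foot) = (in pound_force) 7.511e-19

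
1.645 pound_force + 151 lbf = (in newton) 679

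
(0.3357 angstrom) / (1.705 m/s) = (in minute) 3.282e-13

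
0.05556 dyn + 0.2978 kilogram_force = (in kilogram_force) 0.2978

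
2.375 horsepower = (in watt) 1771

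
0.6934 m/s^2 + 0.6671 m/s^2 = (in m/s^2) 1.361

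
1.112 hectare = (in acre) 2.748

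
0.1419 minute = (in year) 2.7e-07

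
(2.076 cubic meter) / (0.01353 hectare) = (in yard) 0.01678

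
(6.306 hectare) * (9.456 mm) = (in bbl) 3751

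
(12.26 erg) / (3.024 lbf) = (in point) 0.0002584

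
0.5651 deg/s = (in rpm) 0.09418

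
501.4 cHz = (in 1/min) 300.8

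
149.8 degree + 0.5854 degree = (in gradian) 167.1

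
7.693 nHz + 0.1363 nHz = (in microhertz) 0.007829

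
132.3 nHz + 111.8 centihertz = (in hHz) 0.01118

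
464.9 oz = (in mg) 1.318e+07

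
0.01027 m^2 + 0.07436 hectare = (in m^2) 743.6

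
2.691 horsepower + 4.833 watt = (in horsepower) 2.697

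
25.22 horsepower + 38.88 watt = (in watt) 1.885e+04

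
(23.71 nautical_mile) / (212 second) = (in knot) 402.6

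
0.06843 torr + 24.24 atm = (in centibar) 2456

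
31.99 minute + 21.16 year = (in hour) 1.854e+05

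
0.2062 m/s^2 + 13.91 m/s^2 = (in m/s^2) 14.12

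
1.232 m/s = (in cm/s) 123.2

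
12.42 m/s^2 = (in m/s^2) 12.42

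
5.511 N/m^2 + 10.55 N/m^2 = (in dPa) 160.6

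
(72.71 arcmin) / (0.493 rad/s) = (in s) 0.0429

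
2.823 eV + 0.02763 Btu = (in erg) 2.915e+08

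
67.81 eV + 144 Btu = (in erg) 1.519e+12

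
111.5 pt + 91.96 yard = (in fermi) 8.413e+16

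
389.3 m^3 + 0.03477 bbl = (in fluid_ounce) 1.316e+07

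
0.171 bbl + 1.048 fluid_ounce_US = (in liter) 27.22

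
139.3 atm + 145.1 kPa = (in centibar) 1.426e+04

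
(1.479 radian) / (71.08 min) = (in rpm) 0.003312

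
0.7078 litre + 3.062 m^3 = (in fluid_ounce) 1.036e+05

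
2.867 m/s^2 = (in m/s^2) 2.867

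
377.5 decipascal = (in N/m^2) 37.75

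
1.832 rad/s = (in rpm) 17.49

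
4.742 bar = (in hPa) 4742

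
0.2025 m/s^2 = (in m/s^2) 0.2025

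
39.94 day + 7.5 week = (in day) 92.44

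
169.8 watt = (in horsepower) 0.2277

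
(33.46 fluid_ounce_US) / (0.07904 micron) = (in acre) 3.094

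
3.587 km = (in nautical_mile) 1.937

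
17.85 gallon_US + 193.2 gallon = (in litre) 798.9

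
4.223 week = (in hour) 709.5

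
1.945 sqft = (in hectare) 1.807e-05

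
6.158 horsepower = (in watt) 4592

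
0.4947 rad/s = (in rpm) 4.724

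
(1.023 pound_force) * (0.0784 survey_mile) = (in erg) 5.742e+09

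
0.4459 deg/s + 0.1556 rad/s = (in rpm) 1.56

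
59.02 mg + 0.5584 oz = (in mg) 1.589e+04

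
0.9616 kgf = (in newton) 9.43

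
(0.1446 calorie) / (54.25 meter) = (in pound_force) 0.002507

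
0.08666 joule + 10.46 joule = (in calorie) 2.521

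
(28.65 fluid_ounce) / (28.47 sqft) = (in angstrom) 3.203e+06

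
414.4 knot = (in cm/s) 2.132e+04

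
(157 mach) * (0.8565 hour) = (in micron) 1.648e+14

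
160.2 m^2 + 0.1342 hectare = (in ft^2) 1.617e+04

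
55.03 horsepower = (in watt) 4.104e+04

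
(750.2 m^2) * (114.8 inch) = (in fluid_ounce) 7.397e+07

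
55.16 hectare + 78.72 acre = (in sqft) 9.366e+06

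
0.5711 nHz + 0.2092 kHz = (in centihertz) 2.092e+04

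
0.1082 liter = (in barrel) 0.0006806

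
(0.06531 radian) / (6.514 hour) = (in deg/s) 0.0001596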